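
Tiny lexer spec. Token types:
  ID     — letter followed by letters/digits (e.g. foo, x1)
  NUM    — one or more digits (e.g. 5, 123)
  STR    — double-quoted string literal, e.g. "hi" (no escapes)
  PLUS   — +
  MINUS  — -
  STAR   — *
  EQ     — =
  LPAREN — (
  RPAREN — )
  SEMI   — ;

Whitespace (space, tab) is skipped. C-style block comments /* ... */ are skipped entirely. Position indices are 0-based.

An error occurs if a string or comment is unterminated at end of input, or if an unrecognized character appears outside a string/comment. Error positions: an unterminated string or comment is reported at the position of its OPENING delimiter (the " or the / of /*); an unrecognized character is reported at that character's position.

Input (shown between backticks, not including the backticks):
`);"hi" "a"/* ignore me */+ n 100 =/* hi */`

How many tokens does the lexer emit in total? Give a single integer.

pos=0: emit RPAREN ')'
pos=1: emit SEMI ';'
pos=2: enter STRING mode
pos=2: emit STR "hi" (now at pos=6)
pos=7: enter STRING mode
pos=7: emit STR "a" (now at pos=10)
pos=10: enter COMMENT mode (saw '/*')
exit COMMENT mode (now at pos=25)
pos=25: emit PLUS '+'
pos=27: emit ID 'n' (now at pos=28)
pos=29: emit NUM '100' (now at pos=32)
pos=33: emit EQ '='
pos=34: enter COMMENT mode (saw '/*')
exit COMMENT mode (now at pos=42)
DONE. 8 tokens: [RPAREN, SEMI, STR, STR, PLUS, ID, NUM, EQ]

Answer: 8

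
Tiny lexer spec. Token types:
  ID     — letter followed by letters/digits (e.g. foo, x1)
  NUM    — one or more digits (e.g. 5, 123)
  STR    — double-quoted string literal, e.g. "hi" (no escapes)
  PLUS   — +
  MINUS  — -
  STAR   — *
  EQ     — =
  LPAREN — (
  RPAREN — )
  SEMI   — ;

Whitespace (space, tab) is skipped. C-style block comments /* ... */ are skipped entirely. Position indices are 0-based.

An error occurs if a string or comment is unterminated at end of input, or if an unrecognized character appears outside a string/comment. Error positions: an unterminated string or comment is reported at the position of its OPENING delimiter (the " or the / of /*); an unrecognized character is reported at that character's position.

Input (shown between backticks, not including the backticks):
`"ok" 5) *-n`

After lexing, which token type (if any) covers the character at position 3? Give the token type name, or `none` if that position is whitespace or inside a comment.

Answer: STR

Derivation:
pos=0: enter STRING mode
pos=0: emit STR "ok" (now at pos=4)
pos=5: emit NUM '5' (now at pos=6)
pos=6: emit RPAREN ')'
pos=8: emit STAR '*'
pos=9: emit MINUS '-'
pos=10: emit ID 'n' (now at pos=11)
DONE. 6 tokens: [STR, NUM, RPAREN, STAR, MINUS, ID]
Position 3: char is '"' -> STR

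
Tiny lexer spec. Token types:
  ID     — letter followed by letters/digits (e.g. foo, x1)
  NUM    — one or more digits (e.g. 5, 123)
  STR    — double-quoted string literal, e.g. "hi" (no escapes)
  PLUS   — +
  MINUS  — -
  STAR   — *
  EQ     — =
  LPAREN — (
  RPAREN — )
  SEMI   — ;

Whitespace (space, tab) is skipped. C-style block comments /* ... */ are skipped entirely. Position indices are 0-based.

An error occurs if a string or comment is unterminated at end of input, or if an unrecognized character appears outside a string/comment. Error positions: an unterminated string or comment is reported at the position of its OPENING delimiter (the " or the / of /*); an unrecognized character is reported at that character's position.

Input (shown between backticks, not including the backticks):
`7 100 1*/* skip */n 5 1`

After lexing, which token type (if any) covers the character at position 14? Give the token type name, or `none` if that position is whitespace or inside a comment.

Answer: none

Derivation:
pos=0: emit NUM '7' (now at pos=1)
pos=2: emit NUM '100' (now at pos=5)
pos=6: emit NUM '1' (now at pos=7)
pos=7: emit STAR '*'
pos=8: enter COMMENT mode (saw '/*')
exit COMMENT mode (now at pos=18)
pos=18: emit ID 'n' (now at pos=19)
pos=20: emit NUM '5' (now at pos=21)
pos=22: emit NUM '1' (now at pos=23)
DONE. 7 tokens: [NUM, NUM, NUM, STAR, ID, NUM, NUM]
Position 14: char is 'p' -> none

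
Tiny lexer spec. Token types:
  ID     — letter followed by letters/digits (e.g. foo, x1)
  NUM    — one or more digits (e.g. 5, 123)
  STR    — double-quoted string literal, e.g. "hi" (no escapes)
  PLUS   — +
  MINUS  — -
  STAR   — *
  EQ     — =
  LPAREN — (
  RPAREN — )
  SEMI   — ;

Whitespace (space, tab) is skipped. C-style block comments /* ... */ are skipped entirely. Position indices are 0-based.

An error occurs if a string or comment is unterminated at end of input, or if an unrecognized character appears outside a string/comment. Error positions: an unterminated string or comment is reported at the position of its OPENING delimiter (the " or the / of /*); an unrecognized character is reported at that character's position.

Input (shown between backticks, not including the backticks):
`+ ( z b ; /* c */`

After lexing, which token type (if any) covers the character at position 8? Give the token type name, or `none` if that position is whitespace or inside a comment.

pos=0: emit PLUS '+'
pos=2: emit LPAREN '('
pos=4: emit ID 'z' (now at pos=5)
pos=6: emit ID 'b' (now at pos=7)
pos=8: emit SEMI ';'
pos=10: enter COMMENT mode (saw '/*')
exit COMMENT mode (now at pos=17)
DONE. 5 tokens: [PLUS, LPAREN, ID, ID, SEMI]
Position 8: char is ';' -> SEMI

Answer: SEMI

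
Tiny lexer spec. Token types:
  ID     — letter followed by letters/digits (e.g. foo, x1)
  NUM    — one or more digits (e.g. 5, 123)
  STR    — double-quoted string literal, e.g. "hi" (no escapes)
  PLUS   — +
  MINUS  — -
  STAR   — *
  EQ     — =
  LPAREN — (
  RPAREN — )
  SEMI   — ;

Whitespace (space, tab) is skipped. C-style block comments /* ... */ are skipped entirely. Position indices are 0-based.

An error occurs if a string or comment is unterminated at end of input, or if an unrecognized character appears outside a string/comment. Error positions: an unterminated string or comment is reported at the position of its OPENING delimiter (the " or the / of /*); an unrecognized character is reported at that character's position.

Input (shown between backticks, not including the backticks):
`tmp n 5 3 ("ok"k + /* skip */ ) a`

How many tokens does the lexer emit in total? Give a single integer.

Answer: 10

Derivation:
pos=0: emit ID 'tmp' (now at pos=3)
pos=4: emit ID 'n' (now at pos=5)
pos=6: emit NUM '5' (now at pos=7)
pos=8: emit NUM '3' (now at pos=9)
pos=10: emit LPAREN '('
pos=11: enter STRING mode
pos=11: emit STR "ok" (now at pos=15)
pos=15: emit ID 'k' (now at pos=16)
pos=17: emit PLUS '+'
pos=19: enter COMMENT mode (saw '/*')
exit COMMENT mode (now at pos=29)
pos=30: emit RPAREN ')'
pos=32: emit ID 'a' (now at pos=33)
DONE. 10 tokens: [ID, ID, NUM, NUM, LPAREN, STR, ID, PLUS, RPAREN, ID]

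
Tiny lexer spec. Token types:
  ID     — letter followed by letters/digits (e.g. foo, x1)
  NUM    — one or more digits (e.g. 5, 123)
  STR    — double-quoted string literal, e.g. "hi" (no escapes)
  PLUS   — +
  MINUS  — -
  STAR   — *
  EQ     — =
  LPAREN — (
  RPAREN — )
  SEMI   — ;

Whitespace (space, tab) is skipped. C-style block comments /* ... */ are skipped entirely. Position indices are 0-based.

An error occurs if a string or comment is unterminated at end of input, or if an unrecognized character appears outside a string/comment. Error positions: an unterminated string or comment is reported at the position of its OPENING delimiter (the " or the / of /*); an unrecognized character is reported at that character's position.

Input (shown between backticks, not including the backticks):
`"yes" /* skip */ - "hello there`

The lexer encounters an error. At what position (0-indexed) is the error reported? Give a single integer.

Answer: 19

Derivation:
pos=0: enter STRING mode
pos=0: emit STR "yes" (now at pos=5)
pos=6: enter COMMENT mode (saw '/*')
exit COMMENT mode (now at pos=16)
pos=17: emit MINUS '-'
pos=19: enter STRING mode
pos=19: ERROR — unterminated string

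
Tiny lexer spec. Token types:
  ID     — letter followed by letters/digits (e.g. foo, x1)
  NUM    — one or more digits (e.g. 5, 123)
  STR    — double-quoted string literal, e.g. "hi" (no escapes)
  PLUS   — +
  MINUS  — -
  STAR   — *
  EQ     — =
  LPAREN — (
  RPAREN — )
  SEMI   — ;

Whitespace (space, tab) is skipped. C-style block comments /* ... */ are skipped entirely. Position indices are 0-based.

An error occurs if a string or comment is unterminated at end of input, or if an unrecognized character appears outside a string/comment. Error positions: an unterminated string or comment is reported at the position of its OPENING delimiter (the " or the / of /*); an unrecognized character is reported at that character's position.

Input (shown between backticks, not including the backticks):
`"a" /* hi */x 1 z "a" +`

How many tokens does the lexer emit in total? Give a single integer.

pos=0: enter STRING mode
pos=0: emit STR "a" (now at pos=3)
pos=4: enter COMMENT mode (saw '/*')
exit COMMENT mode (now at pos=12)
pos=12: emit ID 'x' (now at pos=13)
pos=14: emit NUM '1' (now at pos=15)
pos=16: emit ID 'z' (now at pos=17)
pos=18: enter STRING mode
pos=18: emit STR "a" (now at pos=21)
pos=22: emit PLUS '+'
DONE. 6 tokens: [STR, ID, NUM, ID, STR, PLUS]

Answer: 6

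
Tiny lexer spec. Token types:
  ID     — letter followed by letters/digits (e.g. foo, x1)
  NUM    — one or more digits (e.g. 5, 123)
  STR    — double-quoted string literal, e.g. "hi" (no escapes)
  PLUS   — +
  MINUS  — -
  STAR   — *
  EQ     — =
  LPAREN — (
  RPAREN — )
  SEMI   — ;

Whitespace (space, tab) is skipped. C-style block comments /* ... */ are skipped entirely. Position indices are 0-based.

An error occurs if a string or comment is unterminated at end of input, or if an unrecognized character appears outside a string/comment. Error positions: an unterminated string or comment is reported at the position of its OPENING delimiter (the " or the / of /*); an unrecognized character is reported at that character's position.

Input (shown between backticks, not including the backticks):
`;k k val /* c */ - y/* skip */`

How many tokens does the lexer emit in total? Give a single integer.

Answer: 6

Derivation:
pos=0: emit SEMI ';'
pos=1: emit ID 'k' (now at pos=2)
pos=3: emit ID 'k' (now at pos=4)
pos=5: emit ID 'val' (now at pos=8)
pos=9: enter COMMENT mode (saw '/*')
exit COMMENT mode (now at pos=16)
pos=17: emit MINUS '-'
pos=19: emit ID 'y' (now at pos=20)
pos=20: enter COMMENT mode (saw '/*')
exit COMMENT mode (now at pos=30)
DONE. 6 tokens: [SEMI, ID, ID, ID, MINUS, ID]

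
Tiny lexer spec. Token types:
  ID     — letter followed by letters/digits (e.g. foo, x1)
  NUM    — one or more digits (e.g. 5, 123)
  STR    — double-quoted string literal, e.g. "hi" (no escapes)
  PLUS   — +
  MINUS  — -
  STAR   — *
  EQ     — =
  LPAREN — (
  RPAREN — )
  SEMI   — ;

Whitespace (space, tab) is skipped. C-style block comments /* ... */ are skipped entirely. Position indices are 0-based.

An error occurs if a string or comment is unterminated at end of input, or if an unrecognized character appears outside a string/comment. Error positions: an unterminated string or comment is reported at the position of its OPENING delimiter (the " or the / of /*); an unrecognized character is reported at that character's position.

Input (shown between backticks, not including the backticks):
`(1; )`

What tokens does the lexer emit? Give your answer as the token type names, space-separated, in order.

Answer: LPAREN NUM SEMI RPAREN

Derivation:
pos=0: emit LPAREN '('
pos=1: emit NUM '1' (now at pos=2)
pos=2: emit SEMI ';'
pos=4: emit RPAREN ')'
DONE. 4 tokens: [LPAREN, NUM, SEMI, RPAREN]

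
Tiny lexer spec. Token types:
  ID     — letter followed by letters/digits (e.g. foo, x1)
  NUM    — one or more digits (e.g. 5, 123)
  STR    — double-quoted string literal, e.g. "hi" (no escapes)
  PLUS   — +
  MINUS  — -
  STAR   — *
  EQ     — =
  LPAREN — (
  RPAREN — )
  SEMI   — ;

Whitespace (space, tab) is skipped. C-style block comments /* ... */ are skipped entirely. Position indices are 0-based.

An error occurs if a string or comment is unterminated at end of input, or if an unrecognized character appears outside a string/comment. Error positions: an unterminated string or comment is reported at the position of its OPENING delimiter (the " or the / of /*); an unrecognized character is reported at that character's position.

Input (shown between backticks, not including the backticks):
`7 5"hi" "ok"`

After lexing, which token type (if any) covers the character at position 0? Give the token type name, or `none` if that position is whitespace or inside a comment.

Answer: NUM

Derivation:
pos=0: emit NUM '7' (now at pos=1)
pos=2: emit NUM '5' (now at pos=3)
pos=3: enter STRING mode
pos=3: emit STR "hi" (now at pos=7)
pos=8: enter STRING mode
pos=8: emit STR "ok" (now at pos=12)
DONE. 4 tokens: [NUM, NUM, STR, STR]
Position 0: char is '7' -> NUM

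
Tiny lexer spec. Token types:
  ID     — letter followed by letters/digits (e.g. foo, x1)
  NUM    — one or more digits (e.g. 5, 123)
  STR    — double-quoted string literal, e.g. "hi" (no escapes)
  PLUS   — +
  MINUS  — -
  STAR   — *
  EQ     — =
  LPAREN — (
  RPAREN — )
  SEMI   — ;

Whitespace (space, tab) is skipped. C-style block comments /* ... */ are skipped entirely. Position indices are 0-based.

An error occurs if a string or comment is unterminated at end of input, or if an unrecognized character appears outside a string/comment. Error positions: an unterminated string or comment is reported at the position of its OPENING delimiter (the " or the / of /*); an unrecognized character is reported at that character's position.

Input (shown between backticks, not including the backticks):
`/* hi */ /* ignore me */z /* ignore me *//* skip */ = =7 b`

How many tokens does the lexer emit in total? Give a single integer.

pos=0: enter COMMENT mode (saw '/*')
exit COMMENT mode (now at pos=8)
pos=9: enter COMMENT mode (saw '/*')
exit COMMENT mode (now at pos=24)
pos=24: emit ID 'z' (now at pos=25)
pos=26: enter COMMENT mode (saw '/*')
exit COMMENT mode (now at pos=41)
pos=41: enter COMMENT mode (saw '/*')
exit COMMENT mode (now at pos=51)
pos=52: emit EQ '='
pos=54: emit EQ '='
pos=55: emit NUM '7' (now at pos=56)
pos=57: emit ID 'b' (now at pos=58)
DONE. 5 tokens: [ID, EQ, EQ, NUM, ID]

Answer: 5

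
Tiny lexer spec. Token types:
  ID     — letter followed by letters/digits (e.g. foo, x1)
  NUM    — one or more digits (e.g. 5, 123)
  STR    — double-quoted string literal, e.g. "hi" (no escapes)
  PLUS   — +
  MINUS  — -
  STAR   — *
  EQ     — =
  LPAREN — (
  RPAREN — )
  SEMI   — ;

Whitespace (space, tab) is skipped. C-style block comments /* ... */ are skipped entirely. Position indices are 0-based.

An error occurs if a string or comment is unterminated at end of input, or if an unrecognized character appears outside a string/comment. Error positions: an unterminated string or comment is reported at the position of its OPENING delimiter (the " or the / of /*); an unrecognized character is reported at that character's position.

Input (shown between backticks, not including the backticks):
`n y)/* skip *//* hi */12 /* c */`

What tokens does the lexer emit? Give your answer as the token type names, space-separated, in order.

pos=0: emit ID 'n' (now at pos=1)
pos=2: emit ID 'y' (now at pos=3)
pos=3: emit RPAREN ')'
pos=4: enter COMMENT mode (saw '/*')
exit COMMENT mode (now at pos=14)
pos=14: enter COMMENT mode (saw '/*')
exit COMMENT mode (now at pos=22)
pos=22: emit NUM '12' (now at pos=24)
pos=25: enter COMMENT mode (saw '/*')
exit COMMENT mode (now at pos=32)
DONE. 4 tokens: [ID, ID, RPAREN, NUM]

Answer: ID ID RPAREN NUM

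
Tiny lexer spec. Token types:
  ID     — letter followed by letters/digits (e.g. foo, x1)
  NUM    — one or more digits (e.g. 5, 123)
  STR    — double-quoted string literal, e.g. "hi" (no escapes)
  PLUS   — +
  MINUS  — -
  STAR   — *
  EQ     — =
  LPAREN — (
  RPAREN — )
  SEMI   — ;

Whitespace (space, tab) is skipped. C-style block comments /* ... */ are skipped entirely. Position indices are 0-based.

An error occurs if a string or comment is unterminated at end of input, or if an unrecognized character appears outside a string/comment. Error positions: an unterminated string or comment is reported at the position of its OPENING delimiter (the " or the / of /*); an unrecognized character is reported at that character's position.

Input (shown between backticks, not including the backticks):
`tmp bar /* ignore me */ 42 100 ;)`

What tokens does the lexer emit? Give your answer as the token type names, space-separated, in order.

Answer: ID ID NUM NUM SEMI RPAREN

Derivation:
pos=0: emit ID 'tmp' (now at pos=3)
pos=4: emit ID 'bar' (now at pos=7)
pos=8: enter COMMENT mode (saw '/*')
exit COMMENT mode (now at pos=23)
pos=24: emit NUM '42' (now at pos=26)
pos=27: emit NUM '100' (now at pos=30)
pos=31: emit SEMI ';'
pos=32: emit RPAREN ')'
DONE. 6 tokens: [ID, ID, NUM, NUM, SEMI, RPAREN]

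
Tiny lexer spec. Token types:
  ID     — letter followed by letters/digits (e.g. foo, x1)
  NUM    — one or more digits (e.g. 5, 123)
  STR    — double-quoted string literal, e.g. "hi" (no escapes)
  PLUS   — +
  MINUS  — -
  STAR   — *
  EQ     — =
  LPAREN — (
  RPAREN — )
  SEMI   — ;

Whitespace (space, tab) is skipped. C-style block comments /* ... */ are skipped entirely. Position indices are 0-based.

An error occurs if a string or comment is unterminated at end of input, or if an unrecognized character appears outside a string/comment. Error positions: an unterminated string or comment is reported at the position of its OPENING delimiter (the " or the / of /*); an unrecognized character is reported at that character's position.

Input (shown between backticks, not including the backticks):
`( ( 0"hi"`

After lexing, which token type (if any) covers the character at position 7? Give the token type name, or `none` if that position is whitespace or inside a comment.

Answer: STR

Derivation:
pos=0: emit LPAREN '('
pos=2: emit LPAREN '('
pos=4: emit NUM '0' (now at pos=5)
pos=5: enter STRING mode
pos=5: emit STR "hi" (now at pos=9)
DONE. 4 tokens: [LPAREN, LPAREN, NUM, STR]
Position 7: char is 'i' -> STR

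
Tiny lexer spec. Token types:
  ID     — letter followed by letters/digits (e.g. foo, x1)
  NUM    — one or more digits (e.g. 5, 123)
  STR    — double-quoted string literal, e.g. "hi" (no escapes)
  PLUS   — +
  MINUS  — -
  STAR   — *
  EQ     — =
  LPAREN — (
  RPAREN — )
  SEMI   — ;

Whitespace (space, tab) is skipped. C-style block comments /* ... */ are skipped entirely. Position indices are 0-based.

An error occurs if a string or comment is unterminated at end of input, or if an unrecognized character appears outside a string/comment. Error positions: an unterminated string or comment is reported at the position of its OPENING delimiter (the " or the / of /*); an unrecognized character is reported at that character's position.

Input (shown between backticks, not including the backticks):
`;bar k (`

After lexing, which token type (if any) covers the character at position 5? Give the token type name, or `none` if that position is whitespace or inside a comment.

pos=0: emit SEMI ';'
pos=1: emit ID 'bar' (now at pos=4)
pos=5: emit ID 'k' (now at pos=6)
pos=7: emit LPAREN '('
DONE. 4 tokens: [SEMI, ID, ID, LPAREN]
Position 5: char is 'k' -> ID

Answer: ID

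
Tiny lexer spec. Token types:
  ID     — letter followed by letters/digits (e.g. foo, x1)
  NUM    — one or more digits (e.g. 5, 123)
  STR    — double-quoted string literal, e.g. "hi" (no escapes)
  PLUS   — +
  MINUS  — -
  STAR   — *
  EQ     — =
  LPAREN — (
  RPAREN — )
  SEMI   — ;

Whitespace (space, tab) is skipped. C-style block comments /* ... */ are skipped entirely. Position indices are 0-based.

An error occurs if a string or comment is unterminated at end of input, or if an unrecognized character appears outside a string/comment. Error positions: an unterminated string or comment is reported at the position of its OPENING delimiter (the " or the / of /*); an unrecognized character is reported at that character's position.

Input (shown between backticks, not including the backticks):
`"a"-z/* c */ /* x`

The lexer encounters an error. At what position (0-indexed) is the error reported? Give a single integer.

pos=0: enter STRING mode
pos=0: emit STR "a" (now at pos=3)
pos=3: emit MINUS '-'
pos=4: emit ID 'z' (now at pos=5)
pos=5: enter COMMENT mode (saw '/*')
exit COMMENT mode (now at pos=12)
pos=13: enter COMMENT mode (saw '/*')
pos=13: ERROR — unterminated comment (reached EOF)

Answer: 13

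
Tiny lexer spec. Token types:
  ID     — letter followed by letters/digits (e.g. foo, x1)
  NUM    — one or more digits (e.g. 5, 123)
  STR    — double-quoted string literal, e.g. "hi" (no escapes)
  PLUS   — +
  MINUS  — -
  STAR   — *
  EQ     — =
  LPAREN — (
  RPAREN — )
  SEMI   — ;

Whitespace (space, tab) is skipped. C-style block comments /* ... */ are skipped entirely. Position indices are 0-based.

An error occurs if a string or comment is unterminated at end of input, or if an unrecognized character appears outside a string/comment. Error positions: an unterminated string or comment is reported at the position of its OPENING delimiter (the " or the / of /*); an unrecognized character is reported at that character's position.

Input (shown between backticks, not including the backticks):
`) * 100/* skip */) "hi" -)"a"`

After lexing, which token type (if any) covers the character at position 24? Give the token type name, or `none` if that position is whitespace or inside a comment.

pos=0: emit RPAREN ')'
pos=2: emit STAR '*'
pos=4: emit NUM '100' (now at pos=7)
pos=7: enter COMMENT mode (saw '/*')
exit COMMENT mode (now at pos=17)
pos=17: emit RPAREN ')'
pos=19: enter STRING mode
pos=19: emit STR "hi" (now at pos=23)
pos=24: emit MINUS '-'
pos=25: emit RPAREN ')'
pos=26: enter STRING mode
pos=26: emit STR "a" (now at pos=29)
DONE. 8 tokens: [RPAREN, STAR, NUM, RPAREN, STR, MINUS, RPAREN, STR]
Position 24: char is '-' -> MINUS

Answer: MINUS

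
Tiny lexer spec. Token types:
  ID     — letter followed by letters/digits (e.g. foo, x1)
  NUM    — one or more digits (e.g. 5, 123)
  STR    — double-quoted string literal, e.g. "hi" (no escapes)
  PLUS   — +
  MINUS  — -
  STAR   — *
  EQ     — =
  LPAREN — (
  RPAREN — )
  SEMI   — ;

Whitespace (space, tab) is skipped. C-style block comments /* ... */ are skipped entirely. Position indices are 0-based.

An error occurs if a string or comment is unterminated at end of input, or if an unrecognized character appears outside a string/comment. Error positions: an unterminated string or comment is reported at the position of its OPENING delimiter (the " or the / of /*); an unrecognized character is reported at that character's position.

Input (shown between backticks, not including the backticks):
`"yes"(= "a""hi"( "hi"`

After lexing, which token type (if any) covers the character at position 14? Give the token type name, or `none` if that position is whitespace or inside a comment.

Answer: STR

Derivation:
pos=0: enter STRING mode
pos=0: emit STR "yes" (now at pos=5)
pos=5: emit LPAREN '('
pos=6: emit EQ '='
pos=8: enter STRING mode
pos=8: emit STR "a" (now at pos=11)
pos=11: enter STRING mode
pos=11: emit STR "hi" (now at pos=15)
pos=15: emit LPAREN '('
pos=17: enter STRING mode
pos=17: emit STR "hi" (now at pos=21)
DONE. 7 tokens: [STR, LPAREN, EQ, STR, STR, LPAREN, STR]
Position 14: char is '"' -> STR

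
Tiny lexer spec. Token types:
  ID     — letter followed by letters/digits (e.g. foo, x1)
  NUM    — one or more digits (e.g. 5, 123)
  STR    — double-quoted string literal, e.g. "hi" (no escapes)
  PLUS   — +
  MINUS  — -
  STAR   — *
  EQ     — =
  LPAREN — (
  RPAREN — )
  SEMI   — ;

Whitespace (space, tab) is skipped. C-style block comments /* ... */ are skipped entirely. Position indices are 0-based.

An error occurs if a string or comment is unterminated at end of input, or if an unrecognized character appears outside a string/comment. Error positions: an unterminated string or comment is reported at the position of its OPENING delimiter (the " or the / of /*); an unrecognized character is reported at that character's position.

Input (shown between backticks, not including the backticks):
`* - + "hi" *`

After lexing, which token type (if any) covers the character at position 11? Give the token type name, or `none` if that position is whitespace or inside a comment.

pos=0: emit STAR '*'
pos=2: emit MINUS '-'
pos=4: emit PLUS '+'
pos=6: enter STRING mode
pos=6: emit STR "hi" (now at pos=10)
pos=11: emit STAR '*'
DONE. 5 tokens: [STAR, MINUS, PLUS, STR, STAR]
Position 11: char is '*' -> STAR

Answer: STAR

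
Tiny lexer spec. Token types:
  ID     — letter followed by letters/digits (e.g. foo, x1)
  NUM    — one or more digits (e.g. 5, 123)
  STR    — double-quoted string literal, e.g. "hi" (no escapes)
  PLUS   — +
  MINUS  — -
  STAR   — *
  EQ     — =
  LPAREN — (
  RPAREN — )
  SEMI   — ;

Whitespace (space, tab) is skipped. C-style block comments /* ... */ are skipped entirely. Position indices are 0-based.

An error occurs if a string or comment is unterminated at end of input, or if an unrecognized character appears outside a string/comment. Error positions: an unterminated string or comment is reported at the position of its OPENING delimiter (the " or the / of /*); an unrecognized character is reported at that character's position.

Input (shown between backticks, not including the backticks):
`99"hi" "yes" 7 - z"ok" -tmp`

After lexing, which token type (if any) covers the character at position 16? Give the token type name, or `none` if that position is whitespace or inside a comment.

Answer: none

Derivation:
pos=0: emit NUM '99' (now at pos=2)
pos=2: enter STRING mode
pos=2: emit STR "hi" (now at pos=6)
pos=7: enter STRING mode
pos=7: emit STR "yes" (now at pos=12)
pos=13: emit NUM '7' (now at pos=14)
pos=15: emit MINUS '-'
pos=17: emit ID 'z' (now at pos=18)
pos=18: enter STRING mode
pos=18: emit STR "ok" (now at pos=22)
pos=23: emit MINUS '-'
pos=24: emit ID 'tmp' (now at pos=27)
DONE. 9 tokens: [NUM, STR, STR, NUM, MINUS, ID, STR, MINUS, ID]
Position 16: char is ' ' -> none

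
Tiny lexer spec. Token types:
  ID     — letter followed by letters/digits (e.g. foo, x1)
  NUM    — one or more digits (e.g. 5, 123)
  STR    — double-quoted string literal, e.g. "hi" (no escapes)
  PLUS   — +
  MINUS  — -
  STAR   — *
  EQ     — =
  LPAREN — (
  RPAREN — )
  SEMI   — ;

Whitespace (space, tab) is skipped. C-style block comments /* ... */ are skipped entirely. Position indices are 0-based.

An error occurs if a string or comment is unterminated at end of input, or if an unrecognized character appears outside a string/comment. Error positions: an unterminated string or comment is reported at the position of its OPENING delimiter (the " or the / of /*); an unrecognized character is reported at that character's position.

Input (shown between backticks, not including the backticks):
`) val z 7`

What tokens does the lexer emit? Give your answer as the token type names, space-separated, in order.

Answer: RPAREN ID ID NUM

Derivation:
pos=0: emit RPAREN ')'
pos=2: emit ID 'val' (now at pos=5)
pos=6: emit ID 'z' (now at pos=7)
pos=8: emit NUM '7' (now at pos=9)
DONE. 4 tokens: [RPAREN, ID, ID, NUM]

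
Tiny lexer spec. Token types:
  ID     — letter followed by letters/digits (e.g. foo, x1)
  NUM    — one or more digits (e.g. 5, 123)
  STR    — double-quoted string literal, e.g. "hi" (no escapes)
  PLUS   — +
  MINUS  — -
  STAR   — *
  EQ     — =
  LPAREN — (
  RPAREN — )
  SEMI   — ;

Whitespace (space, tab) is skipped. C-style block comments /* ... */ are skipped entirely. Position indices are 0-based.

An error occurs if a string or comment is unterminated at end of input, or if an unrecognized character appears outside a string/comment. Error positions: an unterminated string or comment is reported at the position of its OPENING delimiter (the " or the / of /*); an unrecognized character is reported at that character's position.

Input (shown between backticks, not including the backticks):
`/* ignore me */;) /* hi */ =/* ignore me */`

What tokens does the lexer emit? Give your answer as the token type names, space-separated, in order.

Answer: SEMI RPAREN EQ

Derivation:
pos=0: enter COMMENT mode (saw '/*')
exit COMMENT mode (now at pos=15)
pos=15: emit SEMI ';'
pos=16: emit RPAREN ')'
pos=18: enter COMMENT mode (saw '/*')
exit COMMENT mode (now at pos=26)
pos=27: emit EQ '='
pos=28: enter COMMENT mode (saw '/*')
exit COMMENT mode (now at pos=43)
DONE. 3 tokens: [SEMI, RPAREN, EQ]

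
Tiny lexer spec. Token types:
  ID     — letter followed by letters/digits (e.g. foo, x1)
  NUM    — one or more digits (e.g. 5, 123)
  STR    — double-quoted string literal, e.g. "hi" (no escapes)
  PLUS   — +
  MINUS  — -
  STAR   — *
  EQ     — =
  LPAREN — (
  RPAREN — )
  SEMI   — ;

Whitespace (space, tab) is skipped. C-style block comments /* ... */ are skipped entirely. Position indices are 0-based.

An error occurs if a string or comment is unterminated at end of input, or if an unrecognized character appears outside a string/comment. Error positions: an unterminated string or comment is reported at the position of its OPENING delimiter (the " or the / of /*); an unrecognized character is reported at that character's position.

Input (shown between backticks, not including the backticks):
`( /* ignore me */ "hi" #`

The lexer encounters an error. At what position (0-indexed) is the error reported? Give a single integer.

Answer: 23

Derivation:
pos=0: emit LPAREN '('
pos=2: enter COMMENT mode (saw '/*')
exit COMMENT mode (now at pos=17)
pos=18: enter STRING mode
pos=18: emit STR "hi" (now at pos=22)
pos=23: ERROR — unrecognized char '#'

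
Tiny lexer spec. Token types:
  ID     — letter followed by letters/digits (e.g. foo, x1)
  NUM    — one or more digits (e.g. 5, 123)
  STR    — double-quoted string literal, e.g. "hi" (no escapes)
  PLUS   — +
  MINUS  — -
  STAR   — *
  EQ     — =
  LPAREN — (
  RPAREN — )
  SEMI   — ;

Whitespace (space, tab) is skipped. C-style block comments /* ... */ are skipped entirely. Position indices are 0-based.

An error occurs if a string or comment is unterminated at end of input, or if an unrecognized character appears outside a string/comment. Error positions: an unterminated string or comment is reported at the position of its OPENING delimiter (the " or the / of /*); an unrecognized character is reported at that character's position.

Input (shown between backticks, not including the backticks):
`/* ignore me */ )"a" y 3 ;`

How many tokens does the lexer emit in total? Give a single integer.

pos=0: enter COMMENT mode (saw '/*')
exit COMMENT mode (now at pos=15)
pos=16: emit RPAREN ')'
pos=17: enter STRING mode
pos=17: emit STR "a" (now at pos=20)
pos=21: emit ID 'y' (now at pos=22)
pos=23: emit NUM '3' (now at pos=24)
pos=25: emit SEMI ';'
DONE. 5 tokens: [RPAREN, STR, ID, NUM, SEMI]

Answer: 5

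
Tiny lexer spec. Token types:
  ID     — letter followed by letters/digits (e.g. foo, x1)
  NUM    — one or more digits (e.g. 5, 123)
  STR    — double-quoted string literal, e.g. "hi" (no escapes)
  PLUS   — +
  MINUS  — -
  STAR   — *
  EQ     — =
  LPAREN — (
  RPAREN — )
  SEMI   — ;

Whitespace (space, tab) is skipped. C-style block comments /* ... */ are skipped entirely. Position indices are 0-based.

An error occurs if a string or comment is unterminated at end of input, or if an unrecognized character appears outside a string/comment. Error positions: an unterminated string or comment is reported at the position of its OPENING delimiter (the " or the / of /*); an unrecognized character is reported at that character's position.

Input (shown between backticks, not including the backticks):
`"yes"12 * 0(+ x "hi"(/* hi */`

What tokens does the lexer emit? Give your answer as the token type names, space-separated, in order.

Answer: STR NUM STAR NUM LPAREN PLUS ID STR LPAREN

Derivation:
pos=0: enter STRING mode
pos=0: emit STR "yes" (now at pos=5)
pos=5: emit NUM '12' (now at pos=7)
pos=8: emit STAR '*'
pos=10: emit NUM '0' (now at pos=11)
pos=11: emit LPAREN '('
pos=12: emit PLUS '+'
pos=14: emit ID 'x' (now at pos=15)
pos=16: enter STRING mode
pos=16: emit STR "hi" (now at pos=20)
pos=20: emit LPAREN '('
pos=21: enter COMMENT mode (saw '/*')
exit COMMENT mode (now at pos=29)
DONE. 9 tokens: [STR, NUM, STAR, NUM, LPAREN, PLUS, ID, STR, LPAREN]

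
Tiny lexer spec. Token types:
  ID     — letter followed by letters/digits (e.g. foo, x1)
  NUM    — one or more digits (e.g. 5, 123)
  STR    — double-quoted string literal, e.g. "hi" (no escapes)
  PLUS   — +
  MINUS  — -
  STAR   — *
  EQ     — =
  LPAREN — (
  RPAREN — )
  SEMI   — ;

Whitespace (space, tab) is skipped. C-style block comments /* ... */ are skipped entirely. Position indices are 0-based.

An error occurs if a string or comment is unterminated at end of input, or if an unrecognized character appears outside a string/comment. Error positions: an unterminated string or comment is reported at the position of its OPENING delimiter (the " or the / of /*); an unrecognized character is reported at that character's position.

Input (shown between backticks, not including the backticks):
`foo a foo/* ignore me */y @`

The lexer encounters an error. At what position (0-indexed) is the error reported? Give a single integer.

pos=0: emit ID 'foo' (now at pos=3)
pos=4: emit ID 'a' (now at pos=5)
pos=6: emit ID 'foo' (now at pos=9)
pos=9: enter COMMENT mode (saw '/*')
exit COMMENT mode (now at pos=24)
pos=24: emit ID 'y' (now at pos=25)
pos=26: ERROR — unrecognized char '@'

Answer: 26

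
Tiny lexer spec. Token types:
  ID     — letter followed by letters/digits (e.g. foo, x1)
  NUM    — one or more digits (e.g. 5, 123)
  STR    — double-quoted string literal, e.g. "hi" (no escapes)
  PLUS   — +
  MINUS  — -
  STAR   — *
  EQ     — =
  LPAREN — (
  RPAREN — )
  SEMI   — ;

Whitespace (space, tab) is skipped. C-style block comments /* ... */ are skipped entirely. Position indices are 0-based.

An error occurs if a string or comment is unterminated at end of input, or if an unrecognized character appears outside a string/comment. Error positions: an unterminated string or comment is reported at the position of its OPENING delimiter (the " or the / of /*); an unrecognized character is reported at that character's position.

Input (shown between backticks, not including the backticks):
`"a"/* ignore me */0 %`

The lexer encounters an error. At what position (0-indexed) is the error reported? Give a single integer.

pos=0: enter STRING mode
pos=0: emit STR "a" (now at pos=3)
pos=3: enter COMMENT mode (saw '/*')
exit COMMENT mode (now at pos=18)
pos=18: emit NUM '0' (now at pos=19)
pos=20: ERROR — unrecognized char '%'

Answer: 20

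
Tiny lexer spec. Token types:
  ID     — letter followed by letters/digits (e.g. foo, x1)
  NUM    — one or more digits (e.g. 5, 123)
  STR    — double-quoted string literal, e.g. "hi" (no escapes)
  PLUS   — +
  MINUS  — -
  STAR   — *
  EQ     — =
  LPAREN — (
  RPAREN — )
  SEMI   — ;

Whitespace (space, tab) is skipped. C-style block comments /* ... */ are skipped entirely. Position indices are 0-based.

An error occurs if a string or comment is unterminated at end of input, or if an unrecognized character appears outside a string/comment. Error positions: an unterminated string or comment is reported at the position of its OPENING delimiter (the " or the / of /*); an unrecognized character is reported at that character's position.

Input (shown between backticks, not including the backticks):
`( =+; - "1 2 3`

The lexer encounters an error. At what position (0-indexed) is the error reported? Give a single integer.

Answer: 8

Derivation:
pos=0: emit LPAREN '('
pos=2: emit EQ '='
pos=3: emit PLUS '+'
pos=4: emit SEMI ';'
pos=6: emit MINUS '-'
pos=8: enter STRING mode
pos=8: ERROR — unterminated string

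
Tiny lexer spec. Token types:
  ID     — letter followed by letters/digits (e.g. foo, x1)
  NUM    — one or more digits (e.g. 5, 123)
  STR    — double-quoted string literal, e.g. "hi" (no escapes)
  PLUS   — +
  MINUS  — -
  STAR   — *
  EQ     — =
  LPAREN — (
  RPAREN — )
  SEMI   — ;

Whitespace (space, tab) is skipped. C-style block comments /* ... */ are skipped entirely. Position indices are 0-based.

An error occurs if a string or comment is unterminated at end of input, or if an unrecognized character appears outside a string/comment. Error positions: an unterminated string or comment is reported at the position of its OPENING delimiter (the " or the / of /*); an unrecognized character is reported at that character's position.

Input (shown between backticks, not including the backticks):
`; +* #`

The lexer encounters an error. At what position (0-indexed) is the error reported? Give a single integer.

pos=0: emit SEMI ';'
pos=2: emit PLUS '+'
pos=3: emit STAR '*'
pos=5: ERROR — unrecognized char '#'

Answer: 5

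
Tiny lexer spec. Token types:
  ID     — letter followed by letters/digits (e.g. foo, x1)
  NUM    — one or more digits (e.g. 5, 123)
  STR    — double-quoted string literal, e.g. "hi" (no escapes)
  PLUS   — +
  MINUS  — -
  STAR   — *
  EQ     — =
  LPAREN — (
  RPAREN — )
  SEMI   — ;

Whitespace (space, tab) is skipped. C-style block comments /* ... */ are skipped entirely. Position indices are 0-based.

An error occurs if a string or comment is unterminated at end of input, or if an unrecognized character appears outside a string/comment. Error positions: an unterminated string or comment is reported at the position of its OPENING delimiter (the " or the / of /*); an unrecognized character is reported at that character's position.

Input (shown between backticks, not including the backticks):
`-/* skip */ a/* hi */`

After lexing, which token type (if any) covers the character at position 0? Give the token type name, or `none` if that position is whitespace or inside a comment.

Answer: MINUS

Derivation:
pos=0: emit MINUS '-'
pos=1: enter COMMENT mode (saw '/*')
exit COMMENT mode (now at pos=11)
pos=12: emit ID 'a' (now at pos=13)
pos=13: enter COMMENT mode (saw '/*')
exit COMMENT mode (now at pos=21)
DONE. 2 tokens: [MINUS, ID]
Position 0: char is '-' -> MINUS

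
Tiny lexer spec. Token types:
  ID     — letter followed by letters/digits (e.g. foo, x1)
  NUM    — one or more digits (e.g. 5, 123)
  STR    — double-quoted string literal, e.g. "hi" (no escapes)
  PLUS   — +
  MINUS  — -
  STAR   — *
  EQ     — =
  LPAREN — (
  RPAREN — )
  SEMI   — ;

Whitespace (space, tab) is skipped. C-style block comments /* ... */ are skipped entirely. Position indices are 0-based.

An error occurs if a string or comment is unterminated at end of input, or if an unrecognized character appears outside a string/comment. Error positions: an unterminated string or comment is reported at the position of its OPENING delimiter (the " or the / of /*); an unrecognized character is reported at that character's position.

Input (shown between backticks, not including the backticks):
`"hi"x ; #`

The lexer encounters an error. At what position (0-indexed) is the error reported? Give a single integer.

pos=0: enter STRING mode
pos=0: emit STR "hi" (now at pos=4)
pos=4: emit ID 'x' (now at pos=5)
pos=6: emit SEMI ';'
pos=8: ERROR — unrecognized char '#'

Answer: 8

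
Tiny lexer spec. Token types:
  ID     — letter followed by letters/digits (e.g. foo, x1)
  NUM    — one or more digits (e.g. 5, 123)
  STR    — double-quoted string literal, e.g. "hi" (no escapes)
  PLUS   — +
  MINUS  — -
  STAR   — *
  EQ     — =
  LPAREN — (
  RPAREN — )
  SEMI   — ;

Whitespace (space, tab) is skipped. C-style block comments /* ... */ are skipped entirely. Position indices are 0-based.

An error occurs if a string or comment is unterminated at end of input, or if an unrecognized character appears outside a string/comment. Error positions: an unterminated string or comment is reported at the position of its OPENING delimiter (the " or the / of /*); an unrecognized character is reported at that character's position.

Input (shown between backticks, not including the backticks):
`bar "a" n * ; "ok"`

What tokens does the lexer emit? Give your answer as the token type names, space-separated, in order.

Answer: ID STR ID STAR SEMI STR

Derivation:
pos=0: emit ID 'bar' (now at pos=3)
pos=4: enter STRING mode
pos=4: emit STR "a" (now at pos=7)
pos=8: emit ID 'n' (now at pos=9)
pos=10: emit STAR '*'
pos=12: emit SEMI ';'
pos=14: enter STRING mode
pos=14: emit STR "ok" (now at pos=18)
DONE. 6 tokens: [ID, STR, ID, STAR, SEMI, STR]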